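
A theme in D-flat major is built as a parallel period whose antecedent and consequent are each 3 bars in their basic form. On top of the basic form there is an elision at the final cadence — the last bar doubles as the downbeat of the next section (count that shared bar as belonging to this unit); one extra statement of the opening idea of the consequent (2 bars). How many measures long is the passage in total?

8 measures

Basic parallel period: 3 + 3 = 6 bars.
6 (basic form) + 2 (extra statement) = 8.
The elision shares a bar with the next section but does not change this unit's count.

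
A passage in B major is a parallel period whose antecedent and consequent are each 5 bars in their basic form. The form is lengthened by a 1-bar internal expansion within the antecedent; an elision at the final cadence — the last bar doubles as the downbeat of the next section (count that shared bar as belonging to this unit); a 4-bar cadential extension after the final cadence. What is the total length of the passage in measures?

Basic parallel period: 5 + 5 = 10 bars.
10 (basic form) + 1 (internal expansion) + 4 (cadential extension) = 15.
The elision shares a bar with the next section but does not change this unit's count.

15 measures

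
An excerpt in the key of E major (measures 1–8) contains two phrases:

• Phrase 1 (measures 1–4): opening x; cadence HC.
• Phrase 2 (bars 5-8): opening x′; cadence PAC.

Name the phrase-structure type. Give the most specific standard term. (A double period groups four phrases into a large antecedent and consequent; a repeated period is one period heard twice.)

Phrase 1 ends with a half cadence (weaker) and phrase 2 with a perfect authentic cadence (stronger): antecedent + consequent = a period.
The two phrases open with the same material (x / x′), so the period is parallel.

parallel period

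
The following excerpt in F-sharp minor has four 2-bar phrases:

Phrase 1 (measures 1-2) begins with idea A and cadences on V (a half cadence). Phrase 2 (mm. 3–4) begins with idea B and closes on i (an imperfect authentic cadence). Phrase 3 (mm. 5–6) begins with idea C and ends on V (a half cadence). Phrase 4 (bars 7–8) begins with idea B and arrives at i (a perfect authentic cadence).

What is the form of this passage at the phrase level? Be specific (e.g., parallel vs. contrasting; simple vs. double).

contrasting double period

Four phrases in two halves: the first half (mm. 1–4) ends with an imperfect authentic cadence, the second (mm. 5–8) with a perfect authentic cadence — a large antecedent–consequent pair, i.e. a double period.
Phrase 3 begins with different material from phrase 1, making it contrasting.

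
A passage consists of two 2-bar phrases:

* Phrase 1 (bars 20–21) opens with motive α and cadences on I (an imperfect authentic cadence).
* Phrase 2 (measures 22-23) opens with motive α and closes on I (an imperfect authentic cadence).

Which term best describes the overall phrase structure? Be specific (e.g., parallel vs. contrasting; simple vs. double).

repeated phrase

Both phrases have the same opening (α) and the same cadence (imperfect authentic cadence): the second is a restatement, not a consequent, so this is a repeated phrase rather than a period.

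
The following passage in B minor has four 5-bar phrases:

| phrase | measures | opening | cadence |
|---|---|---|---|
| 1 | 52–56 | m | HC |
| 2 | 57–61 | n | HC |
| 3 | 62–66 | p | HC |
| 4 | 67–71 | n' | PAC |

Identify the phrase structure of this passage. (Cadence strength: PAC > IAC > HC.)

Four phrases in two halves: the first half (measures 52–61) ends with a half cadence, the second (measures 62–71) with a perfect authentic cadence — a large antecedent–consequent pair, i.e. a double period.
Phrase 3 begins with different material from phrase 1, making it contrasting.

contrasting double period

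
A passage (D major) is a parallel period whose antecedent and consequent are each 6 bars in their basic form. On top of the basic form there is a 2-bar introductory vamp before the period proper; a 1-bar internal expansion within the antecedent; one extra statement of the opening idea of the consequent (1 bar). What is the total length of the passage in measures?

Basic parallel period: 6 + 6 = 12 bars.
12 (basic form) + 2 (introduction) + 1 (internal expansion) + 1 (extra statement) = 16.

16 measures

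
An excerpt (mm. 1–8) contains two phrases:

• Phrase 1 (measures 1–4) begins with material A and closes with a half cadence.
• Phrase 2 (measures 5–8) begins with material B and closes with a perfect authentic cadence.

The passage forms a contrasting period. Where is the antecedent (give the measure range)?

The antecedent is the phrase ending with the weaker cadence (half cadence, phrase 1) and the consequent the one ending more conclusively (perfect authentic cadence, phrase 2); the antecedent is mm. 1–4.

measures 1–4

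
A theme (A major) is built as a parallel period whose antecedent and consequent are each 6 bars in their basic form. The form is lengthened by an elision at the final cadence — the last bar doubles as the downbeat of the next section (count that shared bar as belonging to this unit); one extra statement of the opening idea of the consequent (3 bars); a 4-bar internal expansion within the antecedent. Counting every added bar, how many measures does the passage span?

19 measures

Basic parallel period: 6 + 6 = 12 bars.
12 (basic form) + 3 (extra statement) + 4 (internal expansion) = 19.
The elision shares a bar with the next section but does not change this unit's count.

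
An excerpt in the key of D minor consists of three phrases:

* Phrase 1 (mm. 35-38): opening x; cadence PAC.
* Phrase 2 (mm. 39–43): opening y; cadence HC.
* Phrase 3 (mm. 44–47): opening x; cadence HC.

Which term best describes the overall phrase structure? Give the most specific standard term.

phrase group

The final phrase closes with a half cadence, which is not stronger than the preceding half cadence; the 3 phrases lack an overall antecedent–consequent design and so form a phrase group.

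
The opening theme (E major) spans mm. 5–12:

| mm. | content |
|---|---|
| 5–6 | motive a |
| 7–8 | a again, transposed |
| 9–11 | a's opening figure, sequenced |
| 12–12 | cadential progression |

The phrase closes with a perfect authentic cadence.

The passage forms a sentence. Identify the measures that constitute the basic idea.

The presentation of a sentence is the basic idea (mm. 5–6) plus its repetition (measures 7–8); the basic idea is therefore measures 5–6.

measures 5–6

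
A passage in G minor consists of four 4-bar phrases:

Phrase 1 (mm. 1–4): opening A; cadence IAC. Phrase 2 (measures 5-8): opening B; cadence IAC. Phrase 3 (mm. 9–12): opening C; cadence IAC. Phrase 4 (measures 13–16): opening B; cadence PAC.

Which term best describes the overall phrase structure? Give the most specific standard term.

Four phrases in two halves: the first half (mm. 1-8) ends with an imperfect authentic cadence, the second (mm. 9–16) with a perfect authentic cadence — a large antecedent–consequent pair, i.e. a double period.
Phrase 3 begins with different material from phrase 1, making it contrasting.

contrasting double period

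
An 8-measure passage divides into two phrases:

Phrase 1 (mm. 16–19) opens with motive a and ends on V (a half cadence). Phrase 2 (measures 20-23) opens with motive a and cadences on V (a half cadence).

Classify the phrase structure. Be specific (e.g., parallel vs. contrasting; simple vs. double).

repeated phrase

Both phrases have the same opening (a) and the same cadence (half cadence): the second is a restatement, not a consequent, so this is a repeated phrase rather than a period.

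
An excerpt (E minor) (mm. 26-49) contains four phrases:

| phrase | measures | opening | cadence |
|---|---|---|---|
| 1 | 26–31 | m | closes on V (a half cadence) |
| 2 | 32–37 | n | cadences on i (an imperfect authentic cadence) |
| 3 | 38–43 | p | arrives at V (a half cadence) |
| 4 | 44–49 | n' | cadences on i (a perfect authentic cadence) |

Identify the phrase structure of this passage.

contrasting double period

Four phrases in two halves: the first half (measures 26-37) ends with an imperfect authentic cadence, the second (mm. 38-49) with a perfect authentic cadence — a large antecedent–consequent pair, i.e. a double period.
Phrase 3 begins with different material from phrase 1, making it contrasting.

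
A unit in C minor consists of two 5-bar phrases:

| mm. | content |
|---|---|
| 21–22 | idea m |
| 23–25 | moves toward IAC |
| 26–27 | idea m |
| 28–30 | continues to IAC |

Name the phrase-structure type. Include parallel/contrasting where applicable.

repeated phrase

Both phrases have the same opening (m) and the same cadence (imperfect authentic cadence): the second is a restatement, not a consequent, so this is a repeated phrase rather than a period.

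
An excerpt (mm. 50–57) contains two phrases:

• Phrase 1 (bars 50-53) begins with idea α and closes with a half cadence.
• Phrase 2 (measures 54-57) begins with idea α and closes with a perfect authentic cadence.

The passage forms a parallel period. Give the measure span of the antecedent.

measures 50–53

The antecedent is the phrase ending with the weaker cadence (half cadence, phrase 1) and the consequent the one ending more conclusively (perfect authentic cadence, phrase 2); the antecedent is mm. 50–53.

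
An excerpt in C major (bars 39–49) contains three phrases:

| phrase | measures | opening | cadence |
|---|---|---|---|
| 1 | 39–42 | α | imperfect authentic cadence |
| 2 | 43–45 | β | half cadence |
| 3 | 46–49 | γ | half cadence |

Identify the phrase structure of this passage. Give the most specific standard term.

The final phrase closes with a half cadence, which is not stronger than the preceding half cadence; the 3 phrases lack an overall antecedent–consequent design and so form a phrase group.

phrase group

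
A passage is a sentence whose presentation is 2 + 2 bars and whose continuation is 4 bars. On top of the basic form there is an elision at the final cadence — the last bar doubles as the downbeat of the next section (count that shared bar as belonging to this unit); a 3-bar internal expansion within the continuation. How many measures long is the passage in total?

Basic sentence: 2 + 2 + 4 = 8 bars.
8 (basic form) + 3 (internal expansion) = 11.
The elision shares a bar with the next section but does not change this unit's count.

11 measures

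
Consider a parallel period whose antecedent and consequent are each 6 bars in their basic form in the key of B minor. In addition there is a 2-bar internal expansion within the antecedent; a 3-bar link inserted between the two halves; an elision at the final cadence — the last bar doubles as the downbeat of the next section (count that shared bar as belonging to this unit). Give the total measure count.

Basic parallel period: 6 + 6 = 12 bars.
12 (basic form) + 2 (internal expansion) + 3 (link) = 17.
The elision shares a bar with the next section but does not change this unit's count.

17 measures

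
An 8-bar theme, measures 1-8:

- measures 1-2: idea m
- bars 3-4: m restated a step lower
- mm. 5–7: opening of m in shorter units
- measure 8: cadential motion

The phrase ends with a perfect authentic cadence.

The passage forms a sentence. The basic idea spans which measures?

The presentation of a sentence is the basic idea (measures 1-2) plus its repetition (mm. 3-4); the basic idea is therefore measures 1–2.

measures 1–2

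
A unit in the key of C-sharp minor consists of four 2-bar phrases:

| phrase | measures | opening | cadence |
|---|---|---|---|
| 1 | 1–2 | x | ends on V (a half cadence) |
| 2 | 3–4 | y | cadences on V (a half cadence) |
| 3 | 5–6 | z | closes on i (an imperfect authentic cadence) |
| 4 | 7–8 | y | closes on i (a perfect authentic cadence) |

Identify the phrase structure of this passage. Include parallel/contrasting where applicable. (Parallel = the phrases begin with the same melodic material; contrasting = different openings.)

Four phrases in two halves: the first half (mm. 1-4) ends with a half cadence, the second (measures 5–8) with a perfect authentic cadence — a large antecedent–consequent pair, i.e. a double period.
Phrase 3 begins with different material from phrase 1, making it contrasting.

contrasting double period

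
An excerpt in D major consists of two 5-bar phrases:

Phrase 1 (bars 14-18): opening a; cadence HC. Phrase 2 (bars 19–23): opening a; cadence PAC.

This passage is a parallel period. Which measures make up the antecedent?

The antecedent is the phrase ending with the weaker cadence (half cadence, phrase 1) and the consequent the one ending more conclusively (perfect authentic cadence, phrase 2); the antecedent is bars 14–18.

measures 14–18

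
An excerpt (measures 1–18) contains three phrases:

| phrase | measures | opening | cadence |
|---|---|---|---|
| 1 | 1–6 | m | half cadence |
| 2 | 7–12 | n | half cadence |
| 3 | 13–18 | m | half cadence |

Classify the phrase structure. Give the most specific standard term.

The final phrase closes with a half cadence, which is not stronger than the preceding half cadence; the 3 phrases lack an overall antecedent–consequent design and so form a phrase group.

phrase group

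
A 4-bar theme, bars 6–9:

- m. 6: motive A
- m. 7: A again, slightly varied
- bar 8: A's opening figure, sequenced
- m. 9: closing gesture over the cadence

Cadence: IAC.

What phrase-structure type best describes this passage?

Basic idea (m. 6) + its repetition (m. 7) form the presentation; fragmentation and cadence (bars 8–9) form the continuation — the 4-bar whole is a sentence.

sentence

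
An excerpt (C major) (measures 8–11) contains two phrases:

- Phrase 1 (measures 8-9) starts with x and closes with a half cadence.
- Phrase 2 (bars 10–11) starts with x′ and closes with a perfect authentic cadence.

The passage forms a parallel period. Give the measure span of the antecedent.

The phrase ending with the weaker cadence (half cadence) is the antecedent; the one ending more conclusively (perfect authentic cadence) is the consequent. The antecedent is measures 8–9.

measures 8–9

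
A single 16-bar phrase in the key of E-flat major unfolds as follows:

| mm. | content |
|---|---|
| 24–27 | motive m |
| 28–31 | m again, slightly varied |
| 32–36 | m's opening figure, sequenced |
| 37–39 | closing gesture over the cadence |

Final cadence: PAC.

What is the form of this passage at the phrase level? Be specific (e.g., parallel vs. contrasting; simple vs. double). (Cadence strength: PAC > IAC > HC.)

sentence

Basic idea (mm. 24–27) + its repetition (measures 28–31) form the presentation; fragmentation and cadence (mm. 32–39) form the continuation — the 16-bar whole is a sentence.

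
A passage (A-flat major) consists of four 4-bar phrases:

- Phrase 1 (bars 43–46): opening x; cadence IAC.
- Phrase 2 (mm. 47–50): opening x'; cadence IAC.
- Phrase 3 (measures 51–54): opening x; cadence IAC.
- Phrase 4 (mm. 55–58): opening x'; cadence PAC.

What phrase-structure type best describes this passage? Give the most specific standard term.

Four phrases in two halves: the first half (bars 43–50) ends with an imperfect authentic cadence, the second (mm. 51–58) with a perfect authentic cadence — a large antecedent–consequent pair, i.e. a double period.
Phrase 3 begins with the same material as phrase 1, making it parallel.

parallel double period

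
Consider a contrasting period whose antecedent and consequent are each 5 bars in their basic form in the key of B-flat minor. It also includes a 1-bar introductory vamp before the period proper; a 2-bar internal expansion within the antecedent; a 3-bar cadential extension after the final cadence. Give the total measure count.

Basic contrasting period: 5 + 5 = 10 bars.
10 (basic form) + 1 (introduction) + 2 (internal expansion) + 3 (cadential extension) = 16.

16 measures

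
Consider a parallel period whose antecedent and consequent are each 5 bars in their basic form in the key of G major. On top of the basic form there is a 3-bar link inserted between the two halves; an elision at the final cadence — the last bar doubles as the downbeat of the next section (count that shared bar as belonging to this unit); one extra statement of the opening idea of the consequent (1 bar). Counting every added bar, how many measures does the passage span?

14 measures

Basic parallel period: 5 + 5 = 10 bars.
10 (basic form) + 3 (link) + 1 (extra statement) = 14.
The elision shares a bar with the next section but does not change this unit's count.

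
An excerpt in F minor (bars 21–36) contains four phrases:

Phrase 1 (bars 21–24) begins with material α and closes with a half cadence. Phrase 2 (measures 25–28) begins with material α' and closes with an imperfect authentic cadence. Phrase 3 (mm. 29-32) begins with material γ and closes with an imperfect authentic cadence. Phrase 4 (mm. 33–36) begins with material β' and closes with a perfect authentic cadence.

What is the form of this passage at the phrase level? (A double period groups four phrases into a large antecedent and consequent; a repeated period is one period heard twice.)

Four phrases in two halves: the first half (mm. 21–28) ends with an imperfect authentic cadence, the second (bars 29–36) with a perfect authentic cadence — a large antecedent–consequent pair, i.e. a double period.
Phrase 3 begins with different material from phrase 1, making it contrasting.

contrasting double period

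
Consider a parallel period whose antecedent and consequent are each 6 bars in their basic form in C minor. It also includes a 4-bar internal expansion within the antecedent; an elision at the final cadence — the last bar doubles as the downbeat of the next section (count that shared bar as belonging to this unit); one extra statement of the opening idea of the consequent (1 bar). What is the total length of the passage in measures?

17 measures

Basic parallel period: 6 + 6 = 12 bars.
12 (basic form) + 4 (internal expansion) + 1 (extra statement) = 17.
The elision shares a bar with the next section but does not change this unit's count.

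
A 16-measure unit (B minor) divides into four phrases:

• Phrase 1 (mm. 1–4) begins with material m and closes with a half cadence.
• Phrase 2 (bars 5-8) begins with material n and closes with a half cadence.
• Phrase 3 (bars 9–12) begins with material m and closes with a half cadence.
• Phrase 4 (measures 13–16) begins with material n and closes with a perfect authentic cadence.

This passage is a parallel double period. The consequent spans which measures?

measures 9–16

In a double period the four phrases pair into a large antecedent (phrases 1–2, ending half cadence) and a large consequent (phrases 3–4, ending perfect authentic cadence). The consequent spans mm. 9-16.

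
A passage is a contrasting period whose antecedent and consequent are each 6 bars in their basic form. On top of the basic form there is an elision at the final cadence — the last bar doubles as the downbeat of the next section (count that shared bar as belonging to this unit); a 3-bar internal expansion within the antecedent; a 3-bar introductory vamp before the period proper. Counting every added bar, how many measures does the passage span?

Basic contrasting period: 6 + 6 = 12 bars.
12 (basic form) + 3 (internal expansion) + 3 (introduction) = 18.
The elision shares a bar with the next section but does not change this unit's count.

18 measures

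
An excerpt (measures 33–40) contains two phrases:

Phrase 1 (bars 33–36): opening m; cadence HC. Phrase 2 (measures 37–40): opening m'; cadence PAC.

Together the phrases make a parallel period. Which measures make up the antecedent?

The phrase ending with the weaker cadence (half cadence) is the antecedent; the one ending more conclusively (perfect authentic cadence) is the consequent. The antecedent is measures 33–36.

measures 33–36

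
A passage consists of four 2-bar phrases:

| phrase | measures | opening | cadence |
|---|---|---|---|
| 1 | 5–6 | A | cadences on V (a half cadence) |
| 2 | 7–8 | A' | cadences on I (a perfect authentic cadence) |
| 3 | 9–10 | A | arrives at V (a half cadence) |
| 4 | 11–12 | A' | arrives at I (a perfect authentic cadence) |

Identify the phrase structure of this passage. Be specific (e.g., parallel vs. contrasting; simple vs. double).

The cadence pattern HC–PAC–HC–PAC is weak–strong twice, and phrases 3–4 restate phrases 1–2: a period heard twice, not a double period (which would end weakly at phrase 2).

repeated period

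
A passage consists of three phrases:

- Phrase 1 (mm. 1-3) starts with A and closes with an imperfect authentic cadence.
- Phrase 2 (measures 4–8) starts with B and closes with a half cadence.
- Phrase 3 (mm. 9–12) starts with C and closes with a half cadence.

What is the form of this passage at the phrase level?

phrase group

The final phrase closes with a half cadence, which is not stronger than the preceding half cadence; the 3 phrases lack an overall antecedent–consequent design and so form a phrase group.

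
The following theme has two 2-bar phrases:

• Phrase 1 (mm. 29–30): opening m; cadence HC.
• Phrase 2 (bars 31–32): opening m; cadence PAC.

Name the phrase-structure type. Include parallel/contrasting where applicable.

parallel period

Phrase 1 ends with a half cadence (weaker) and phrase 2 with a perfect authentic cadence (stronger): antecedent + consequent = a period.
The two phrases open with the same material (m / m), so the period is parallel.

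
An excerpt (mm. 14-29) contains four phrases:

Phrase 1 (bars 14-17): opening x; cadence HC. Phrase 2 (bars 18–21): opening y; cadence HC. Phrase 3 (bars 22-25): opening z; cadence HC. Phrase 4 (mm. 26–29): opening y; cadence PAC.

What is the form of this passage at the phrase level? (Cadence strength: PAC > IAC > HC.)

contrasting double period

Four phrases in two halves: the first half (measures 14–21) ends with a half cadence, the second (mm. 22–29) with a perfect authentic cadence — a large antecedent–consequent pair, i.e. a double period.
Phrase 3 begins with different material from phrase 1, making it contrasting.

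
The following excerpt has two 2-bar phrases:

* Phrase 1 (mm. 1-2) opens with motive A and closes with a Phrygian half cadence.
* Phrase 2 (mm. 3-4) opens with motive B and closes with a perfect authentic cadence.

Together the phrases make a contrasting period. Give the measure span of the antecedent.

The phrase ending with the weaker cadence (Phrygian half cadence) is the antecedent; the one ending more conclusively (perfect authentic cadence) is the consequent. The antecedent is measures 1–2.

measures 1–2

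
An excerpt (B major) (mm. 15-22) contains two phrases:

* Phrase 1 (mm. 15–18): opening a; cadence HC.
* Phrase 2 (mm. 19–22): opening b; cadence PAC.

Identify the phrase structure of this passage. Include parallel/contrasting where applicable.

contrasting period

Phrase 1 ends with a half cadence (weaker) and phrase 2 with a perfect authentic cadence (stronger): antecedent + consequent = a period.
The two phrases open with different material (a / b), so the period is contrasting.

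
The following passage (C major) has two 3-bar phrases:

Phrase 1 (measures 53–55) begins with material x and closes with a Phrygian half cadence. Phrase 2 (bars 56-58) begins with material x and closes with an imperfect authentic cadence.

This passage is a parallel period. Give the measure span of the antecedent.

measures 53–55

The antecedent is the phrase ending with the weaker cadence (Phrygian half cadence, phrase 1) and the consequent the one ending more conclusively (imperfect authentic cadence, phrase 2); the antecedent is mm. 53-55.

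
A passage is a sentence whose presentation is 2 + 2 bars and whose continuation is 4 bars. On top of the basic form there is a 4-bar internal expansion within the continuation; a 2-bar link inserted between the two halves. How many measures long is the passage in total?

Basic sentence: 2 + 2 + 4 = 8 bars.
8 (basic form) + 4 (internal expansion) + 2 (link) = 14.

14 measures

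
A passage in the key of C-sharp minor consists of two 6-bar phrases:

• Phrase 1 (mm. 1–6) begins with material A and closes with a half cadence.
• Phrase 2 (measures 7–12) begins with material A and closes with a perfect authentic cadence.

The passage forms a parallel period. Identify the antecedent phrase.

phrase 1

The phrase ending with the weaker cadence (half cadence) is the antecedent; the one ending more conclusively (perfect authentic cadence) is the consequent. The antecedent is phrase 1.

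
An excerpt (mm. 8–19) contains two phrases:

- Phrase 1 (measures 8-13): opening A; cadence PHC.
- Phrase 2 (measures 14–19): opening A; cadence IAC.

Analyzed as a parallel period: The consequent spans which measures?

measures 14–19

The antecedent is the phrase ending with the weaker cadence (Phrygian half cadence, phrase 1) and the consequent the one ending more conclusively (imperfect authentic cadence, phrase 2); the consequent is bars 14–19.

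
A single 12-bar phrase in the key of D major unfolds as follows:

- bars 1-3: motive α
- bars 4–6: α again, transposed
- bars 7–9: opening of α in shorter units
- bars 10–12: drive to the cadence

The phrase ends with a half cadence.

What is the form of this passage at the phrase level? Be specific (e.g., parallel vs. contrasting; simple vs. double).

Basic idea (bars 1-3) + its repetition (bars 4-6) form the presentation; fragmentation and cadence (mm. 7–12) form the continuation — the 12-bar whole is a sentence.

sentence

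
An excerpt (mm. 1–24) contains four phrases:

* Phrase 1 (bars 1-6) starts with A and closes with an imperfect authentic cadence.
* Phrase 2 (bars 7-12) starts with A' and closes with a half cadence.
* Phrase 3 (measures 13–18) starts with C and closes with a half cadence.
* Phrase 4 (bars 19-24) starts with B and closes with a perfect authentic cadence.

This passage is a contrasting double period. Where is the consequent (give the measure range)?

measures 13–24

In a double period the four phrases pair into a large antecedent (phrases 1–2, ending half cadence) and a large consequent (phrases 3–4, ending perfect authentic cadence). The consequent spans bars 13–24.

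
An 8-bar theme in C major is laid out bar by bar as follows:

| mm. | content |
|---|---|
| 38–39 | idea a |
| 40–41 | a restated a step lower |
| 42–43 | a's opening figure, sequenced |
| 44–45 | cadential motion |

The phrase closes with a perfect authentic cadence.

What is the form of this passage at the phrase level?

Basic idea (mm. 38–39) + its repetition (mm. 40-41) form the presentation; fragmentation and cadence (measures 42–45) form the continuation — the 8-bar whole is a sentence.

sentence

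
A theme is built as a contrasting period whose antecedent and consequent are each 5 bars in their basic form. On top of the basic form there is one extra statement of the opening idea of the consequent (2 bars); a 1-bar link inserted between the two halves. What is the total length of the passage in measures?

13 measures

Basic contrasting period: 5 + 5 = 10 bars.
10 (basic form) + 2 (extra statement) + 1 (link) = 13.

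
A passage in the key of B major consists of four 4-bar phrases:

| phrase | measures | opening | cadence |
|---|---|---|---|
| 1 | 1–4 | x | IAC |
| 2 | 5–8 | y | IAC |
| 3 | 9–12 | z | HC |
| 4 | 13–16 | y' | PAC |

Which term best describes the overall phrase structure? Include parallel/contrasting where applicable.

contrasting double period

Four phrases in two halves: the first half (mm. 1–8) ends with an imperfect authentic cadence, the second (mm. 9-16) with a perfect authentic cadence — a large antecedent–consequent pair, i.e. a double period.
Phrase 3 begins with different material from phrase 1, making it contrasting.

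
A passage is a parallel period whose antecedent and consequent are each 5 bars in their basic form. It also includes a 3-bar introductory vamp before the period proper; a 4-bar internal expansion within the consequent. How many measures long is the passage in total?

17 measures

Basic parallel period: 5 + 5 = 10 bars.
10 (basic form) + 3 (introduction) + 4 (internal expansion) = 17.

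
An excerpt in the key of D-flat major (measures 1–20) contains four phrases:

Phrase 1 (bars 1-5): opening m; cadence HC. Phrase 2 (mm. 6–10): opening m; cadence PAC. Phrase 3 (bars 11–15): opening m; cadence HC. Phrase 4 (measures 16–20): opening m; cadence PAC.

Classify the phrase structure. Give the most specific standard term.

The cadence pattern HC–PAC–HC–PAC is weak–strong twice, and phrases 3–4 restate phrases 1–2: a period heard twice, not a double period (which would end weakly at phrase 2).

repeated period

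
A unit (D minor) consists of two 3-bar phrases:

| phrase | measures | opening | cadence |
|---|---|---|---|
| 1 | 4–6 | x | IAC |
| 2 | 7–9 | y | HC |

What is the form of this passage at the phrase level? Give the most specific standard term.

The second phrase closes with a half cadence, which is not stronger than the first phrase's imperfect authentic cadence; without a weak→strong cadential pair there is no antecedent–consequent relationship, so this is a phrase group rather than a period.

phrase group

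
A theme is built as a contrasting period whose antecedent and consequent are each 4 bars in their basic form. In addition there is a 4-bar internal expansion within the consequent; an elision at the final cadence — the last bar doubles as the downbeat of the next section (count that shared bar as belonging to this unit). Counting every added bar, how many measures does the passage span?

Basic contrasting period: 4 + 4 = 8 bars.
8 (basic form) + 4 (internal expansion) = 12.
The elision shares a bar with the next section but does not change this unit's count.

12 measures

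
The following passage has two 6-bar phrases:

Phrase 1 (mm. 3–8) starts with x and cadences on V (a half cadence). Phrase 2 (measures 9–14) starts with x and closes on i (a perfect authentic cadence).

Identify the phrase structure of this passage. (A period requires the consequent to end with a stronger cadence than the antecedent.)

parallel period

Phrase 1 ends with a half cadence (weaker) and phrase 2 with a perfect authentic cadence (stronger): antecedent + consequent = a period.
The two phrases open with the same material (x / x), so the period is parallel.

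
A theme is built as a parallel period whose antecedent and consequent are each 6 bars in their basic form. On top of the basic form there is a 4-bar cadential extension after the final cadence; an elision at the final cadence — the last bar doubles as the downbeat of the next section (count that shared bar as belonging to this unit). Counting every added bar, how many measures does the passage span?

Basic parallel period: 6 + 6 = 12 bars.
12 (basic form) + 4 (cadential extension) = 16.
The elision shares a bar with the next section but does not change this unit's count.

16 measures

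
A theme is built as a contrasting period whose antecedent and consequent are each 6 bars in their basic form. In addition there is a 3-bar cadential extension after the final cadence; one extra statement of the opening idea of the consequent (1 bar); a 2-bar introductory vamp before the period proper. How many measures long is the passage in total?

18 measures

Basic contrasting period: 6 + 6 = 12 bars.
12 (basic form) + 3 (cadential extension) + 1 (extra statement) + 2 (introduction) = 18.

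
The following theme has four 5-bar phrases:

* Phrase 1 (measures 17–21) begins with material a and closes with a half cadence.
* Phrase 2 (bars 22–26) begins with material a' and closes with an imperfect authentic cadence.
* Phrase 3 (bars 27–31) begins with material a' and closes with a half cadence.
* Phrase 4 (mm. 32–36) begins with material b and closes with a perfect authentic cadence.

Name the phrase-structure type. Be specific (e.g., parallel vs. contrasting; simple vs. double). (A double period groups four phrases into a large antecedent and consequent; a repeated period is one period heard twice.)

Four phrases in two halves: the first half (measures 17–26) ends with an imperfect authentic cadence, the second (measures 27–36) with a perfect authentic cadence — a large antecedent–consequent pair, i.e. a double period.
Phrase 3 begins with the same material as phrase 1, making it parallel.

parallel double period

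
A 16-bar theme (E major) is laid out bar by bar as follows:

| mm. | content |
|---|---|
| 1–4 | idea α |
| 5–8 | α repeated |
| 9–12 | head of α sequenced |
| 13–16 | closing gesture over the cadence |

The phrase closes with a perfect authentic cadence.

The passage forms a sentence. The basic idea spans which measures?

measures 1–4

The presentation of a sentence is the basic idea (mm. 1-4) plus its repetition (mm. 5–8); the basic idea is therefore bars 1–4.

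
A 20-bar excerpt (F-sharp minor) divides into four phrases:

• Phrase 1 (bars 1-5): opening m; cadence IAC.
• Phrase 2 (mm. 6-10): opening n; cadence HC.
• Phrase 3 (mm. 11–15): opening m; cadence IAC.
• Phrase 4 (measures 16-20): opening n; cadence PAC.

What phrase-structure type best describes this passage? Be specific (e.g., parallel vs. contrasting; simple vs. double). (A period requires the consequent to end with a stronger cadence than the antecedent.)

Four phrases in two halves: the first half (bars 1-10) ends with a half cadence, the second (mm. 11–20) with a perfect authentic cadence — a large antecedent–consequent pair, i.e. a double period.
Phrase 3 begins with the same material as phrase 1, making it parallel.

parallel double period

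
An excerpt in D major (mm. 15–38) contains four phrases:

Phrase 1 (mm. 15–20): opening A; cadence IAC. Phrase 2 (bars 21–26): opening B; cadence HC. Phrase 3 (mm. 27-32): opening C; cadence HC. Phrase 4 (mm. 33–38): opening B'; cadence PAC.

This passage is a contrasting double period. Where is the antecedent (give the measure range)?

In a double period the four phrases pair into a large antecedent (phrases 1–2, ending half cadence) and a large consequent (phrases 3–4, ending perfect authentic cadence). The antecedent spans mm. 15-26.

measures 15–26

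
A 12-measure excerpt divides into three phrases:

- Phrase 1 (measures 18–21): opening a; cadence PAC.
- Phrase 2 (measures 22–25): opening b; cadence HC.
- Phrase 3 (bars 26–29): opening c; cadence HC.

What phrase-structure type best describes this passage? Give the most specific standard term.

The final phrase closes with a half cadence, which is not stronger than the preceding half cadence; the 3 phrases lack an overall antecedent–consequent design and so form a phrase group.

phrase group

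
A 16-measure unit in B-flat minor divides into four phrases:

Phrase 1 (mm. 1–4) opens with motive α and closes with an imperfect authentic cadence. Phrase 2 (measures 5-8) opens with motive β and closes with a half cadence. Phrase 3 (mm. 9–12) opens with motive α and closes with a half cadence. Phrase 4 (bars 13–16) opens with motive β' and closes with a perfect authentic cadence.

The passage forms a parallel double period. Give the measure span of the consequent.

In a double period the first pair of phrases (ending half cadence) is the large antecedent and the second pair (ending perfect authentic cadence) is the large consequent; the consequent is measures 9–16.

measures 9–16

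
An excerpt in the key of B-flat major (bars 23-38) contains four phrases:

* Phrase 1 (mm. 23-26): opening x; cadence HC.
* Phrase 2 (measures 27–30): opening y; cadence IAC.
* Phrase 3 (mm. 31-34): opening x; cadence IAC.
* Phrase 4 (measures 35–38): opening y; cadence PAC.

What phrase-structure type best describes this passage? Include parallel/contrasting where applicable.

Four phrases in two halves: the first half (mm. 23–30) ends with an imperfect authentic cadence, the second (mm. 31–38) with a perfect authentic cadence — a large antecedent–consequent pair, i.e. a double period.
Phrase 3 begins with the same material as phrase 1, making it parallel.

parallel double period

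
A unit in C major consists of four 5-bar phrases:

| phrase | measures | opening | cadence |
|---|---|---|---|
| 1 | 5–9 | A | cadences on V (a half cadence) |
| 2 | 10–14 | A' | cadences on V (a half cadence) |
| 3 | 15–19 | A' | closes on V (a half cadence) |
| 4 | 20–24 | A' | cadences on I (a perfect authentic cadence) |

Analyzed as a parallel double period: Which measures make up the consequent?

measures 15–24

In a double period the four phrases pair into a large antecedent (phrases 1–2, ending half cadence) and a large consequent (phrases 3–4, ending perfect authentic cadence). The consequent spans measures 15–24.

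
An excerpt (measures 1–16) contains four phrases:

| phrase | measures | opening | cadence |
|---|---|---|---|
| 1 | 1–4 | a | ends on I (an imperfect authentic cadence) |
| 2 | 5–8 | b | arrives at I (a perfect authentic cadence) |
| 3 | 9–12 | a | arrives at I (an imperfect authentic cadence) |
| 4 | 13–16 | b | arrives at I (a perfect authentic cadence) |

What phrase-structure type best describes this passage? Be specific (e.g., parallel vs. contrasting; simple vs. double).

repeated period

The cadence pattern IAC–PAC–IAC–PAC is weak–strong twice, and phrases 3–4 restate phrases 1–2: a period heard twice, not a double period (which would end weakly at phrase 2).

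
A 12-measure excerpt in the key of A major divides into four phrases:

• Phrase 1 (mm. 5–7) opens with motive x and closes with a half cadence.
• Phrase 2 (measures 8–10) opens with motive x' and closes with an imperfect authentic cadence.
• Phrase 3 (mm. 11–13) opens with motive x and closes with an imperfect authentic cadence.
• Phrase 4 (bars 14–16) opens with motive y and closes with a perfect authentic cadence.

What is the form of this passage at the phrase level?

parallel double period

Four phrases in two halves: the first half (mm. 5–10) ends with an imperfect authentic cadence, the second (mm. 11–16) with a perfect authentic cadence — a large antecedent–consequent pair, i.e. a double period.
Phrase 3 begins with the same material as phrase 1, making it parallel.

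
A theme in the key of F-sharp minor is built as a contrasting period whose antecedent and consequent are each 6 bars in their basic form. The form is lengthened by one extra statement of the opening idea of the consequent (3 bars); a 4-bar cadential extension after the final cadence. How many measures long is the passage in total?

Basic contrasting period: 6 + 6 = 12 bars.
12 (basic form) + 3 (extra statement) + 4 (cadential extension) = 19.

19 measures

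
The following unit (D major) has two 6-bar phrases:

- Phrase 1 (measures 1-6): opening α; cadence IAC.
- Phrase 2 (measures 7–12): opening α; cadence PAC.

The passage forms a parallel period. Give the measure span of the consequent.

measures 7–12

The antecedent is the phrase ending with the weaker cadence (imperfect authentic cadence, phrase 1) and the consequent the one ending more conclusively (perfect authentic cadence, phrase 2); the consequent is mm. 7-12.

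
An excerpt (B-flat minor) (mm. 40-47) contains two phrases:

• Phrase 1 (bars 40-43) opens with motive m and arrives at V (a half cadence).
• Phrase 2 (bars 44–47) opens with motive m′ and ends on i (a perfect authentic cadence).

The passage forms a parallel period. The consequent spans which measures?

measures 44–47

The antecedent is the phrase ending with the weaker cadence (half cadence, phrase 1) and the consequent the one ending more conclusively (perfect authentic cadence, phrase 2); the consequent is mm. 44-47.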